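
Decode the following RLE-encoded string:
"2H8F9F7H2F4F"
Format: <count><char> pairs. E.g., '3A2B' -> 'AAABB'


Expanding each <count><char> pair:
  2H -> 'HH'
  8F -> 'FFFFFFFF'
  9F -> 'FFFFFFFFF'
  7H -> 'HHHHHHH'
  2F -> 'FF'
  4F -> 'FFFF'

Decoded = HHFFFFFFFFFFFFFFFFFHHHHHHHFFFFFF


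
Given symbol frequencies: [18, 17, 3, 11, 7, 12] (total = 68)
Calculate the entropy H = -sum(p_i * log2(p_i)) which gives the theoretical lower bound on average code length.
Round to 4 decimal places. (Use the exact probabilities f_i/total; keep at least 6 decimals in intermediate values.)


Per-symbol terms -p_i * log2(p_i) with p_i = f_i/68:
  p = 18/68 = 0.264706: log2(p) = -1.917538, -p*log2(p) = 0.507584
  p = 17/68 = 0.250000: log2(p) = -2.000000, -p*log2(p) = 0.500000
  p = 3/68 = 0.044118: log2(p) = -4.502500, -p*log2(p) = 0.198640
  p = 11/68 = 0.161765: log2(p) = -2.628031, -p*log2(p) = 0.425123
  p = 7/68 = 0.102941: log2(p) = -3.280108, -p*log2(p) = 0.337658
  p = 12/68 = 0.176471: log2(p) = -2.502500, -p*log2(p) = 0.441618
H = 0.507584 + 0.500000 + 0.198640 + 0.425123 + 0.337658 + 0.441618 = 2.410623

H = 2.4106 bits/symbol


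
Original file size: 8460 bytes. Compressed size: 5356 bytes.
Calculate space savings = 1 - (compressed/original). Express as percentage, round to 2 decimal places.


ratio = compressed/original = 5356/8460 = 0.633097
savings = 1 - ratio = 1 - 0.633097 = 0.366903
as a percentage: 0.366903 * 100 = 36.69%

Space savings = 1 - 5356/8460 = 36.69%


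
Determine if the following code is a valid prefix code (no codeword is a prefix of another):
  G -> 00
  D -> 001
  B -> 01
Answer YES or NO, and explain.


Checking each pair (does one codeword prefix another?):
  G='00' vs D='001': prefix -- VIOLATION

NO -- this is NOT a valid prefix code. G (00) is a prefix of D (001).


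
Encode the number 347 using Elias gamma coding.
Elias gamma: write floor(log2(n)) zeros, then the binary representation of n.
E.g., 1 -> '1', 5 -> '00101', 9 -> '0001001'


num_bits = floor(log2(347)) + 1 = 9
leading_zeros = num_bits - 1 = 8
binary(347) = 101011011

Elias gamma(347) = '00000000' + '101011011' = 00000000101011011 (17 bits)


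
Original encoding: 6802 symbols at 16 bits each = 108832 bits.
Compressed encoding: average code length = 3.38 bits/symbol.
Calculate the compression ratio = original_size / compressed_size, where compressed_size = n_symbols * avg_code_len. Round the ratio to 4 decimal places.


original_size = n_symbols * orig_bits = 6802 * 16 = 108832 bits
compressed_size = n_symbols * avg_code_len = 6802 * 3.38 = 22990.76 bits
ratio = original_size / compressed_size = 108832 / 22990.76 = 4.7337

Compression ratio = 4.7337


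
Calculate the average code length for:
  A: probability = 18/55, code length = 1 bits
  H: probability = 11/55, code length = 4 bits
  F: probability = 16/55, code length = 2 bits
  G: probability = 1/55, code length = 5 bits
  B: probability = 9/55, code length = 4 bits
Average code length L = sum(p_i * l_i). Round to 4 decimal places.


Weighted contributions p_i * l_i:
  A: (18/55) * 1 = 18/55
  H: (11/55) * 4 = 44/55
  F: (16/55) * 2 = 32/55
  G: (1/55) * 5 = 5/55
  B: (9/55) * 4 = 36/55
Sum = (18 + 44 + 32 + 5 + 36)/55 = 135/55

L = 135/55 = 2.4545 bits/symbol


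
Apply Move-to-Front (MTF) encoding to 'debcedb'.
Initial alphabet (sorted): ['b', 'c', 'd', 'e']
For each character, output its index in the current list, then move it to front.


MTF encoding:
'd': index 2 in ['b', 'c', 'd', 'e'] -> ['d', 'b', 'c', 'e']
'e': index 3 in ['d', 'b', 'c', 'e'] -> ['e', 'd', 'b', 'c']
'b': index 2 in ['e', 'd', 'b', 'c'] -> ['b', 'e', 'd', 'c']
'c': index 3 in ['b', 'e', 'd', 'c'] -> ['c', 'b', 'e', 'd']
'e': index 2 in ['c', 'b', 'e', 'd'] -> ['e', 'c', 'b', 'd']
'd': index 3 in ['e', 'c', 'b', 'd'] -> ['d', 'e', 'c', 'b']
'b': index 3 in ['d', 'e', 'c', 'b'] -> ['b', 'd', 'e', 'c']


Output: [2, 3, 2, 3, 2, 3, 3]


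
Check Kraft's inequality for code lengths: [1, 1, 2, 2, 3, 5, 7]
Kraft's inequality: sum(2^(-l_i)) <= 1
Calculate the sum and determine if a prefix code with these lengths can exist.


Sum = 2^(-1) + 2^(-1) + 2^(-2) + 2^(-2) + 2^(-3) + 2^(-5) + 2^(-7)
    = 0.5 + 0.5 + 0.25 + 0.25 + 0.125 + 0.03125 + 0.0078125
    = 213/128 = 1.6640625
Since 1.6640625 > 1, Kraft's inequality is NOT satisfied.
A prefix code with these lengths CANNOT exist.

Kraft sum = 1.6640625. Not satisfied.


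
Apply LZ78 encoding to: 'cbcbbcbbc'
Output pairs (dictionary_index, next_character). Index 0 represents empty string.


LZ78 encoding steps:
Dictionary: {0: ''}
Step 1: w='' (idx 0), next='c' -> output (0, 'c'), add 'c' as idx 1
Step 2: w='' (idx 0), next='b' -> output (0, 'b'), add 'b' as idx 2
Step 3: w='c' (idx 1), next='b' -> output (1, 'b'), add 'cb' as idx 3
Step 4: w='b' (idx 2), next='c' -> output (2, 'c'), add 'bc' as idx 4
Step 5: w='b' (idx 2), next='b' -> output (2, 'b'), add 'bb' as idx 5
Step 6: w='c' (idx 1), end of input -> output (1, '')


Encoded: [(0, 'c'), (0, 'b'), (1, 'b'), (2, 'c'), (2, 'b'), (1, '')]


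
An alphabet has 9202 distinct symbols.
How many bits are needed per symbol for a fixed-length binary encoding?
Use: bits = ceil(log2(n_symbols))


log2(9202) = 13.1677
Bracket: 2^13 = 8192 < 9202 <= 2^14 = 16384
So ceil(log2(9202)) = 14

bits = ceil(log2(9202)) = ceil(13.1677) = 14 bits


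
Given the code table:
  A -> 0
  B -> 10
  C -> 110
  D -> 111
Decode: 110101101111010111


Decoding:
110 -> C
10 -> B
110 -> C
111 -> D
10 -> B
10 -> B
111 -> D


Result: CBCDBBD


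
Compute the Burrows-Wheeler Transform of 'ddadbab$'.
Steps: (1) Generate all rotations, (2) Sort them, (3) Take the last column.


Rotations (sorted):
  0: $ddadbab -> last char: b
  1: ab$ddadb -> last char: b
  2: adbab$dd -> last char: d
  3: b$ddadba -> last char: a
  4: bab$ddad -> last char: d
  5: dadbab$d -> last char: d
  6: dbab$dda -> last char: a
  7: ddadbab$ -> last char: $


BWT = bbdadda$


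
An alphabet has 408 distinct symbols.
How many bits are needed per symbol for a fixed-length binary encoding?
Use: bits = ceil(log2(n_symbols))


log2(408) = 8.6724
Bracket: 2^8 = 256 < 408 <= 2^9 = 512
So ceil(log2(408)) = 9

bits = ceil(log2(408)) = ceil(8.6724) = 9 bits


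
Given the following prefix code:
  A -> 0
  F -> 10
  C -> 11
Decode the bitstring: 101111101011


Decoding step by step:
Bits 10 -> F
Bits 11 -> C
Bits 11 -> C
Bits 10 -> F
Bits 10 -> F
Bits 11 -> C


Decoded message: FCCFFC


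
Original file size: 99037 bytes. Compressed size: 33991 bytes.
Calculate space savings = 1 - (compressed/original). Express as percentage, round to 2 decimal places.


ratio = compressed/original = 33991/99037 = 0.343215
savings = 1 - ratio = 1 - 0.343215 = 0.656785
as a percentage: 0.656785 * 100 = 65.68%

Space savings = 1 - 33991/99037 = 65.68%


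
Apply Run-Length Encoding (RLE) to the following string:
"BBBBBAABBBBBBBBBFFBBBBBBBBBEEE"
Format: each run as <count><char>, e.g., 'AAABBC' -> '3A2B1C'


Scanning runs left to right:
  i=0: run of 'B' x 5 -> '5B'
  i=5: run of 'A' x 2 -> '2A'
  i=7: run of 'B' x 9 -> '9B'
  i=16: run of 'F' x 2 -> '2F'
  i=18: run of 'B' x 9 -> '9B'
  i=27: run of 'E' x 3 -> '3E'

RLE = 5B2A9B2F9B3E


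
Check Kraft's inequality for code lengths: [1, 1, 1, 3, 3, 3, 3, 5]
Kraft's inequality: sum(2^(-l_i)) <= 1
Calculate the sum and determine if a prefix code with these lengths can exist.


Sum = 2^(-1) + 2^(-1) + 2^(-1) + 2^(-3) + 2^(-3) + 2^(-3) + 2^(-3) + 2^(-5)
    = 0.5 + 0.5 + 0.5 + 0.125 + 0.125 + 0.125 + 0.125 + 0.03125
    = 65/32 = 2.03125
Since 2.03125 > 1, Kraft's inequality is NOT satisfied.
A prefix code with these lengths CANNOT exist.

Kraft sum = 2.03125. Not satisfied.


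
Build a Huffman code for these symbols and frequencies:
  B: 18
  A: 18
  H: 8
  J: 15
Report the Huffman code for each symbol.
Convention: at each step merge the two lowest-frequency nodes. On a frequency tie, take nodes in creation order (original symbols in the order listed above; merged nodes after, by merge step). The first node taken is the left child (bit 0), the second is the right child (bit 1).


Huffman tree construction:
Step 1: Merge H(8) + J(15) = 23
Step 2: Merge B(18) + A(18) = 36
Step 3: Merge (H+J)(23) + (B+A)(36) = 59
Read each symbol's code off the tree from the root (left child = 0, right child = 1).

Codes:
  B: 10 (length 2)
  A: 11 (length 2)
  H: 00 (length 2)
  J: 01 (length 2)
Average code length: 118/59 = 2.0000 bits/symbol


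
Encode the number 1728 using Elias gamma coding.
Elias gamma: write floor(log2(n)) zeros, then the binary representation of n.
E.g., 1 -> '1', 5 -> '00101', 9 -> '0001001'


num_bits = floor(log2(1728)) + 1 = 11
leading_zeros = num_bits - 1 = 10
binary(1728) = 11011000000

Elias gamma(1728) = '0000000000' + '11011000000' = 000000000011011000000 (21 bits)


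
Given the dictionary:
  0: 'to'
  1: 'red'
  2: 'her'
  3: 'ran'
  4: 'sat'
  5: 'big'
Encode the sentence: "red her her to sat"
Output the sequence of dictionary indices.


Look up each word in the dictionary:
  'red' -> 1
  'her' -> 2
  'her' -> 2
  'to' -> 0
  'sat' -> 4

Encoded: [1, 2, 2, 0, 4]


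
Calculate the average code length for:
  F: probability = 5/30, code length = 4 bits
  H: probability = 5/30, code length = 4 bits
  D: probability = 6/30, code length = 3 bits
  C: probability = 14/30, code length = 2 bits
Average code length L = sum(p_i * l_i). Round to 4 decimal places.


Weighted contributions p_i * l_i:
  F: (5/30) * 4 = 20/30
  H: (5/30) * 4 = 20/30
  D: (6/30) * 3 = 18/30
  C: (14/30) * 2 = 28/30
Sum = (20 + 20 + 18 + 28)/30 = 86/30

L = 86/30 = 2.8667 bits/symbol


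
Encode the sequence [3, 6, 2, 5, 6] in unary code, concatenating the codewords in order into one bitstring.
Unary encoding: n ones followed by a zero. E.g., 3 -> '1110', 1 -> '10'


Encode each number as n ones followed by a terminating 0:
  3 -> 1110 (4 bits)
  6 -> 1111110 (7 bits)
  2 -> 110 (3 bits)
  5 -> 111110 (6 bits)
  6 -> 1111110 (7 bits)
Total length = 4 + 7 + 3 + 6 + 7 = 27 bits.

Unary([3, 6, 2, 5, 6]) = 111011111101101111101111110 (27 bits)


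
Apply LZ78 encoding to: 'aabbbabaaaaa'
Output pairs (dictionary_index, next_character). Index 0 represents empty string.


LZ78 encoding steps:
Dictionary: {0: ''}
Step 1: w='' (idx 0), next='a' -> output (0, 'a'), add 'a' as idx 1
Step 2: w='a' (idx 1), next='b' -> output (1, 'b'), add 'ab' as idx 2
Step 3: w='' (idx 0), next='b' -> output (0, 'b'), add 'b' as idx 3
Step 4: w='b' (idx 3), next='a' -> output (3, 'a'), add 'ba' as idx 4
Step 5: w='ba' (idx 4), next='a' -> output (4, 'a'), add 'baa' as idx 5
Step 6: w='a' (idx 1), next='a' -> output (1, 'a'), add 'aa' as idx 6
Step 7: w='a' (idx 1), end of input -> output (1, '')


Encoded: [(0, 'a'), (1, 'b'), (0, 'b'), (3, 'a'), (4, 'a'), (1, 'a'), (1, '')]


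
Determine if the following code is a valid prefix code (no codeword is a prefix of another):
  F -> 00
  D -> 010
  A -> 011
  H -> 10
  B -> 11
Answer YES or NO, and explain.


Checking each pair (does one codeword prefix another?):
  F='00' vs D='010': no prefix
  F='00' vs A='011': no prefix
  F='00' vs H='10': no prefix
  F='00' vs B='11': no prefix
  D='010' vs F='00': no prefix
  D='010' vs A='011': no prefix
  D='010' vs H='10': no prefix
  D='010' vs B='11': no prefix
  A='011' vs F='00': no prefix
  A='011' vs D='010': no prefix
  A='011' vs H='10': no prefix
  A='011' vs B='11': no prefix
  H='10' vs F='00': no prefix
  H='10' vs D='010': no prefix
  H='10' vs A='011': no prefix
  H='10' vs B='11': no prefix
  B='11' vs F='00': no prefix
  B='11' vs D='010': no prefix
  B='11' vs A='011': no prefix
  B='11' vs H='10': no prefix
No violation found over all pairs.

YES -- this is a valid prefix code. No codeword is a prefix of any other codeword.


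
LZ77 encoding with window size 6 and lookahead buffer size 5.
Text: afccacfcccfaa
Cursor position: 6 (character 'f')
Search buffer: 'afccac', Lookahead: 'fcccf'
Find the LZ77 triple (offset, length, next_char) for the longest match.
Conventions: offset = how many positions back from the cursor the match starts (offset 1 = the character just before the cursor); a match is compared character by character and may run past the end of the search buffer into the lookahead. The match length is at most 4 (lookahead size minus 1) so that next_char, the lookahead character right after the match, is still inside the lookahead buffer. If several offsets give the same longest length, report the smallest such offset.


Try each offset into the search buffer:
  offset=1 (pos 5, char 'c'): match length 0
  offset=2 (pos 4, char 'a'): match length 0
  offset=3 (pos 3, char 'c'): match length 0
  offset=4 (pos 2, char 'c'): match length 0
  offset=5 (pos 1, char 'f'): match length 3
  offset=6 (pos 0, char 'a'): match length 0
Longest match has length 3 at offset 5.
next_char = character at position 6 + 3 = 9 -> 'c'

Best match: offset=5, length=3 (matching 'fcc' starting at position 1)
LZ77 triple: (5, 3, 'c')


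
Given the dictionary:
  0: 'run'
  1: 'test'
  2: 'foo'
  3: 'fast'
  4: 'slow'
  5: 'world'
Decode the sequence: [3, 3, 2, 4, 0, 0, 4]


Look up each index in the dictionary:
  3 -> 'fast'
  3 -> 'fast'
  2 -> 'foo'
  4 -> 'slow'
  0 -> 'run'
  0 -> 'run'
  4 -> 'slow'

Decoded: "fast fast foo slow run run slow"


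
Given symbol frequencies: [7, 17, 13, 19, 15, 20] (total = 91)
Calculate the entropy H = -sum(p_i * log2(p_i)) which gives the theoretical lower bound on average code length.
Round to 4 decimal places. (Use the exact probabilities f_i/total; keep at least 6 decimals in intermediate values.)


Per-symbol terms -p_i * log2(p_i) with p_i = f_i/91:
  p = 7/91 = 0.076923: log2(p) = -3.700440, -p*log2(p) = 0.284649
  p = 17/91 = 0.186813: log2(p) = -2.420332, -p*log2(p) = 0.452150
  p = 13/91 = 0.142857: log2(p) = -2.807355, -p*log2(p) = 0.401051
  p = 19/91 = 0.208791: log2(p) = -2.259867, -p*log2(p) = 0.471840
  p = 15/91 = 0.164835: log2(p) = -2.600904, -p*log2(p) = 0.428720
  p = 20/91 = 0.219780: log2(p) = -2.185867, -p*log2(p) = 0.480410
H = 0.284649 + 0.452150 + 0.401051 + 0.471840 + 0.428720 + 0.480410 = 2.518820

H = 2.5188 bits/symbol


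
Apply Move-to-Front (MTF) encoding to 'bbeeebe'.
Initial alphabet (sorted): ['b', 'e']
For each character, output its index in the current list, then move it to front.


MTF encoding:
'b': index 0 in ['b', 'e'] -> ['b', 'e']
'b': index 0 in ['b', 'e'] -> ['b', 'e']
'e': index 1 in ['b', 'e'] -> ['e', 'b']
'e': index 0 in ['e', 'b'] -> ['e', 'b']
'e': index 0 in ['e', 'b'] -> ['e', 'b']
'b': index 1 in ['e', 'b'] -> ['b', 'e']
'e': index 1 in ['b', 'e'] -> ['e', 'b']


Output: [0, 0, 1, 0, 0, 1, 1]


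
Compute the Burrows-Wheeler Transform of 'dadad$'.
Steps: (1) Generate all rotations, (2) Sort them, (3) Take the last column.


Rotations (sorted):
  0: $dadad -> last char: d
  1: ad$dad -> last char: d
  2: adad$d -> last char: d
  3: d$dada -> last char: a
  4: dad$da -> last char: a
  5: dadad$ -> last char: $


BWT = dddaa$


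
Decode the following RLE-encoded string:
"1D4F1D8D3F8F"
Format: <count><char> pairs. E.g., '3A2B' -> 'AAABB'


Expanding each <count><char> pair:
  1D -> 'D'
  4F -> 'FFFF'
  1D -> 'D'
  8D -> 'DDDDDDDD'
  3F -> 'FFF'
  8F -> 'FFFFFFFF'

Decoded = DFFFFDDDDDDDDDFFFFFFFFFFF


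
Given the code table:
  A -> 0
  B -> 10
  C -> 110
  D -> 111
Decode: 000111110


Decoding:
0 -> A
0 -> A
0 -> A
111 -> D
110 -> C


Result: AAADC


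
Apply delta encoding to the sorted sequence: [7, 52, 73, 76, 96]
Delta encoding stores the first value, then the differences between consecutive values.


First value: 7
Deltas:
  52 - 7 = 45
  73 - 52 = 21
  76 - 73 = 3
  96 - 76 = 20


Delta encoded: [7, 45, 21, 3, 20]


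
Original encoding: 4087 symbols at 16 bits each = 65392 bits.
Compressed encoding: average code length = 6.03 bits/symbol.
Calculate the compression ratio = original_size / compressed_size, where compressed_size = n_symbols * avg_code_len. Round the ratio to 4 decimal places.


original_size = n_symbols * orig_bits = 4087 * 16 = 65392 bits
compressed_size = n_symbols * avg_code_len = 4087 * 6.03 = 24644.61 bits
ratio = original_size / compressed_size = 65392 / 24644.61 = 2.6534

Compression ratio = 2.6534


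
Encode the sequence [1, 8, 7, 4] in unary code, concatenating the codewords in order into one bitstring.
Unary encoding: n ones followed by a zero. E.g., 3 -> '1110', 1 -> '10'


Encode each number as n ones followed by a terminating 0:
  1 -> 10 (2 bits)
  8 -> 111111110 (9 bits)
  7 -> 11111110 (8 bits)
  4 -> 11110 (5 bits)
Total length = 2 + 9 + 8 + 5 = 24 bits.

Unary([1, 8, 7, 4]) = 101111111101111111011110 (24 bits)


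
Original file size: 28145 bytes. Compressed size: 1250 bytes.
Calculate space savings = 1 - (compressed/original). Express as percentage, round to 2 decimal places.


ratio = compressed/original = 1250/28145 = 0.044413
savings = 1 - ratio = 1 - 0.044413 = 0.955587
as a percentage: 0.955587 * 100 = 95.56%

Space savings = 1 - 1250/28145 = 95.56%


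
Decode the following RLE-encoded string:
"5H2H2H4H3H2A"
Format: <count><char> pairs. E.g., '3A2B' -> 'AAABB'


Expanding each <count><char> pair:
  5H -> 'HHHHH'
  2H -> 'HH'
  2H -> 'HH'
  4H -> 'HHHH'
  3H -> 'HHH'
  2A -> 'AA'

Decoded = HHHHHHHHHHHHHHHHAA


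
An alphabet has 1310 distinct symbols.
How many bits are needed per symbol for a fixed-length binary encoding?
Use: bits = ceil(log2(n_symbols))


log2(1310) = 10.3554
Bracket: 2^10 = 1024 < 1310 <= 2^11 = 2048
So ceil(log2(1310)) = 11

bits = ceil(log2(1310)) = ceil(10.3554) = 11 bits


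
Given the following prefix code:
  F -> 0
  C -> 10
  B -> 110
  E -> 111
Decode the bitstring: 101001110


Decoding step by step:
Bits 10 -> C
Bits 10 -> C
Bits 0 -> F
Bits 111 -> E
Bits 0 -> F


Decoded message: CCFEF


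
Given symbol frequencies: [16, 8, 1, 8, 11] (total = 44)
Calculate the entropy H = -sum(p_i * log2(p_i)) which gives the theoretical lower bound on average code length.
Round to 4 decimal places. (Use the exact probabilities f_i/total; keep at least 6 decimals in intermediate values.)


Per-symbol terms -p_i * log2(p_i) with p_i = f_i/44:
  p = 16/44 = 0.363636: log2(p) = -1.459432, -p*log2(p) = 0.530702
  p = 8/44 = 0.181818: log2(p) = -2.459432, -p*log2(p) = 0.447169
  p = 1/44 = 0.022727: log2(p) = -5.459432, -p*log2(p) = 0.124078
  p = 8/44 = 0.181818: log2(p) = -2.459432, -p*log2(p) = 0.447169
  p = 11/44 = 0.250000: log2(p) = -2.000000, -p*log2(p) = 0.500000
H = 0.530702 + 0.447169 + 0.124078 + 0.447169 + 0.500000 = 2.049118

H = 2.0491 bits/symbol


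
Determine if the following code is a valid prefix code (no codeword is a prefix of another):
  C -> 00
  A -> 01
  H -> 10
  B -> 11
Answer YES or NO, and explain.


Checking each pair (does one codeword prefix another?):
  C='00' vs A='01': no prefix
  C='00' vs H='10': no prefix
  C='00' vs B='11': no prefix
  A='01' vs C='00': no prefix
  A='01' vs H='10': no prefix
  A='01' vs B='11': no prefix
  H='10' vs C='00': no prefix
  H='10' vs A='01': no prefix
  H='10' vs B='11': no prefix
  B='11' vs C='00': no prefix
  B='11' vs A='01': no prefix
  B='11' vs H='10': no prefix
No violation found over all pairs.

YES -- this is a valid prefix code. No codeword is a prefix of any other codeword.


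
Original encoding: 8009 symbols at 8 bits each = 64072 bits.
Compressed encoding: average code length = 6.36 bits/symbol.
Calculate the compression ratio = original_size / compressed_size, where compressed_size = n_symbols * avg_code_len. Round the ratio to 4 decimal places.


original_size = n_symbols * orig_bits = 8009 * 8 = 64072 bits
compressed_size = n_symbols * avg_code_len = 8009 * 6.36 = 50937.24 bits
ratio = original_size / compressed_size = 64072 / 50937.24 = 1.2579

Compression ratio = 1.2579


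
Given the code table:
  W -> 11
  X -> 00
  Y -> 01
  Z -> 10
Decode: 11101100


Decoding:
11 -> W
10 -> Z
11 -> W
00 -> X


Result: WZWX


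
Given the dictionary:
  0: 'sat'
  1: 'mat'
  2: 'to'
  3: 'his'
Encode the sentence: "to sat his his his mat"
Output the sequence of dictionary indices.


Look up each word in the dictionary:
  'to' -> 2
  'sat' -> 0
  'his' -> 3
  'his' -> 3
  'his' -> 3
  'mat' -> 1

Encoded: [2, 0, 3, 3, 3, 1]


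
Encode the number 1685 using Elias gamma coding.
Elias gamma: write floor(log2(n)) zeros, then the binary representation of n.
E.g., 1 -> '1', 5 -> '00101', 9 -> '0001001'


num_bits = floor(log2(1685)) + 1 = 11
leading_zeros = num_bits - 1 = 10
binary(1685) = 11010010101

Elias gamma(1685) = '0000000000' + '11010010101' = 000000000011010010101 (21 bits)


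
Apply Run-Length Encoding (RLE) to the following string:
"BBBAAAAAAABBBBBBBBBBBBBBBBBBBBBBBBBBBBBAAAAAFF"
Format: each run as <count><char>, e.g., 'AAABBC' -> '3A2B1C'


Scanning runs left to right:
  i=0: run of 'B' x 3 -> '3B'
  i=3: run of 'A' x 7 -> '7A'
  i=10: run of 'B' x 29 -> '29B'
  i=39: run of 'A' x 5 -> '5A'
  i=44: run of 'F' x 2 -> '2F'

RLE = 3B7A29B5A2F


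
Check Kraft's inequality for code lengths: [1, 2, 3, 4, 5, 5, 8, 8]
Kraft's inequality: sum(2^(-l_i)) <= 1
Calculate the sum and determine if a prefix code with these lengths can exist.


Sum = 2^(-1) + 2^(-2) + 2^(-3) + 2^(-4) + 2^(-5) + 2^(-5) + 2^(-8) + 2^(-8)
    = 0.5 + 0.25 + 0.125 + 0.0625 + 0.03125 + 0.03125 + 0.00390625 + 0.00390625
    = 258/256 = 1.0078125
Since 1.0078125 > 1, Kraft's inequality is NOT satisfied.
A prefix code with these lengths CANNOT exist.

Kraft sum = 1.0078125. Not satisfied.


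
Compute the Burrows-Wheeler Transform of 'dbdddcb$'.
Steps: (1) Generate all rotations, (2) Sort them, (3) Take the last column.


Rotations (sorted):
  0: $dbdddcb -> last char: b
  1: b$dbdddc -> last char: c
  2: bdddcb$d -> last char: d
  3: cb$dbddd -> last char: d
  4: dbdddcb$ -> last char: $
  5: dcb$dbdd -> last char: d
  6: ddcb$dbd -> last char: d
  7: dddcb$db -> last char: b


BWT = bcdd$ddb


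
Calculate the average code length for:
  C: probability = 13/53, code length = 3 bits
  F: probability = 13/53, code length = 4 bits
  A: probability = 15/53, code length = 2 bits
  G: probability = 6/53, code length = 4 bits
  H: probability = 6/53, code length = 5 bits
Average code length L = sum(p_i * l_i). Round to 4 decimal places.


Weighted contributions p_i * l_i:
  C: (13/53) * 3 = 39/53
  F: (13/53) * 4 = 52/53
  A: (15/53) * 2 = 30/53
  G: (6/53) * 4 = 24/53
  H: (6/53) * 5 = 30/53
Sum = (39 + 52 + 30 + 24 + 30)/53 = 175/53

L = 175/53 = 3.3019 bits/symbol


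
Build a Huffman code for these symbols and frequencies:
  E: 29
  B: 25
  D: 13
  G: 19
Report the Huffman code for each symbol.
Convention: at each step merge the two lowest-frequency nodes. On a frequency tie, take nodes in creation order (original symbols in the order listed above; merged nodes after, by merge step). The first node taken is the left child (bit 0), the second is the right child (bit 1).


Huffman tree construction:
Step 1: Merge D(13) + G(19) = 32
Step 2: Merge B(25) + E(29) = 54
Step 3: Merge (D+G)(32) + (B+E)(54) = 86
Read each symbol's code off the tree from the root (left child = 0, right child = 1).

Codes:
  E: 11 (length 2)
  B: 10 (length 2)
  D: 00 (length 2)
  G: 01 (length 2)
Average code length: 172/86 = 2.0000 bits/symbol


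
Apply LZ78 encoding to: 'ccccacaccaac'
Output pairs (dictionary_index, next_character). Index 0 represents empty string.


LZ78 encoding steps:
Dictionary: {0: ''}
Step 1: w='' (idx 0), next='c' -> output (0, 'c'), add 'c' as idx 1
Step 2: w='c' (idx 1), next='c' -> output (1, 'c'), add 'cc' as idx 2
Step 3: w='c' (idx 1), next='a' -> output (1, 'a'), add 'ca' as idx 3
Step 4: w='ca' (idx 3), next='c' -> output (3, 'c'), add 'cac' as idx 4
Step 5: w='ca' (idx 3), next='a' -> output (3, 'a'), add 'caa' as idx 5
Step 6: w='c' (idx 1), end of input -> output (1, '')


Encoded: [(0, 'c'), (1, 'c'), (1, 'a'), (3, 'c'), (3, 'a'), (1, '')]


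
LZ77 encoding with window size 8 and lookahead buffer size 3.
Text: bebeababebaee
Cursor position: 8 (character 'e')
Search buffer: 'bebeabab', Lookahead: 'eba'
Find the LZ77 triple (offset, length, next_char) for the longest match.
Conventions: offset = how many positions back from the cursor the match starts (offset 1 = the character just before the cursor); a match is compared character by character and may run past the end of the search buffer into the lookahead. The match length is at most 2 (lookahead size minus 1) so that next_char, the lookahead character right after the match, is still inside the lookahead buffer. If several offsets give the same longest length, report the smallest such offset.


Try each offset into the search buffer:
  offset=1 (pos 7, char 'b'): match length 0
  offset=2 (pos 6, char 'a'): match length 0
  offset=3 (pos 5, char 'b'): match length 0
  offset=4 (pos 4, char 'a'): match length 0
  offset=5 (pos 3, char 'e'): match length 1
  offset=6 (pos 2, char 'b'): match length 0
  offset=7 (pos 1, char 'e'): match length 2
  offset=8 (pos 0, char 'b'): match length 0
Longest match has length 2 at offset 7.
next_char = character at position 8 + 2 = 10 -> 'a'

Best match: offset=7, length=2 (matching 'eb' starting at position 1)
LZ77 triple: (7, 2, 'a')


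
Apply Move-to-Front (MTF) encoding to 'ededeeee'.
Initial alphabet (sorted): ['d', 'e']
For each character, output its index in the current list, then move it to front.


MTF encoding:
'e': index 1 in ['d', 'e'] -> ['e', 'd']
'd': index 1 in ['e', 'd'] -> ['d', 'e']
'e': index 1 in ['d', 'e'] -> ['e', 'd']
'd': index 1 in ['e', 'd'] -> ['d', 'e']
'e': index 1 in ['d', 'e'] -> ['e', 'd']
'e': index 0 in ['e', 'd'] -> ['e', 'd']
'e': index 0 in ['e', 'd'] -> ['e', 'd']
'e': index 0 in ['e', 'd'] -> ['e', 'd']


Output: [1, 1, 1, 1, 1, 0, 0, 0]


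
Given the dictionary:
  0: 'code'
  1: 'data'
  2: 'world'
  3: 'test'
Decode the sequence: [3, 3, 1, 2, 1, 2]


Look up each index in the dictionary:
  3 -> 'test'
  3 -> 'test'
  1 -> 'data'
  2 -> 'world'
  1 -> 'data'
  2 -> 'world'

Decoded: "test test data world data world"


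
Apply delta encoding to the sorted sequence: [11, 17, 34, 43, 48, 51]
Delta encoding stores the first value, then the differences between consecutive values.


First value: 11
Deltas:
  17 - 11 = 6
  34 - 17 = 17
  43 - 34 = 9
  48 - 43 = 5
  51 - 48 = 3


Delta encoded: [11, 6, 17, 9, 5, 3]


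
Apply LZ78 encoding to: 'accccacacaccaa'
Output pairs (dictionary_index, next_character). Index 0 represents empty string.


LZ78 encoding steps:
Dictionary: {0: ''}
Step 1: w='' (idx 0), next='a' -> output (0, 'a'), add 'a' as idx 1
Step 2: w='' (idx 0), next='c' -> output (0, 'c'), add 'c' as idx 2
Step 3: w='c' (idx 2), next='c' -> output (2, 'c'), add 'cc' as idx 3
Step 4: w='c' (idx 2), next='a' -> output (2, 'a'), add 'ca' as idx 4
Step 5: w='ca' (idx 4), next='c' -> output (4, 'c'), add 'cac' as idx 5
Step 6: w='a' (idx 1), next='c' -> output (1, 'c'), add 'ac' as idx 6
Step 7: w='ca' (idx 4), next='a' -> output (4, 'a'), add 'caa' as idx 7


Encoded: [(0, 'a'), (0, 'c'), (2, 'c'), (2, 'a'), (4, 'c'), (1, 'c'), (4, 'a')]


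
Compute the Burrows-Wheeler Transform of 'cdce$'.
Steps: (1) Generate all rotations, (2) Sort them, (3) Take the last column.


Rotations (sorted):
  0: $cdce -> last char: e
  1: cdce$ -> last char: $
  2: ce$cd -> last char: d
  3: dce$c -> last char: c
  4: e$cdc -> last char: c


BWT = e$dcc


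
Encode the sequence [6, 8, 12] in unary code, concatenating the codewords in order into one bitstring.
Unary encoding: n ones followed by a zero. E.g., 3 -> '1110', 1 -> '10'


Encode each number as n ones followed by a terminating 0:
  6 -> 1111110 (7 bits)
  8 -> 111111110 (9 bits)
  12 -> 1111111111110 (13 bits)
Total length = 7 + 9 + 13 = 29 bits.

Unary([6, 8, 12]) = 11111101111111101111111111110 (29 bits)


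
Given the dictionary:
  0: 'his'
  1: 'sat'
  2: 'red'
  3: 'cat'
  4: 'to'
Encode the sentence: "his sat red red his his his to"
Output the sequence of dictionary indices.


Look up each word in the dictionary:
  'his' -> 0
  'sat' -> 1
  'red' -> 2
  'red' -> 2
  'his' -> 0
  'his' -> 0
  'his' -> 0
  'to' -> 4

Encoded: [0, 1, 2, 2, 0, 0, 0, 4]


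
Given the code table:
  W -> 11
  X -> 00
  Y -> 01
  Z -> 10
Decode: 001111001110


Decoding:
00 -> X
11 -> W
11 -> W
00 -> X
11 -> W
10 -> Z


Result: XWWXWZ


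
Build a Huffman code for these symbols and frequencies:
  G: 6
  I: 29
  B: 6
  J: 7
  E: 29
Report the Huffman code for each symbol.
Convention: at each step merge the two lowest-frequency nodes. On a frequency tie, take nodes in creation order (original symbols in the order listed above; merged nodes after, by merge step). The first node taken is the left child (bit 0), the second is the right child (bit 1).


Huffman tree construction:
Step 1: Merge G(6) + B(6) = 12
Step 2: Merge J(7) + (G+B)(12) = 19
Step 3: Merge (J+(G+B))(19) + I(29) = 48
Step 4: Merge E(29) + ((J+(G+B))+I)(48) = 77
Read each symbol's code off the tree from the root (left child = 0, right child = 1).

Codes:
  G: 1010 (length 4)
  I: 11 (length 2)
  B: 1011 (length 4)
  J: 100 (length 3)
  E: 0 (length 1)
Average code length: 156/77 = 2.0260 bits/symbol


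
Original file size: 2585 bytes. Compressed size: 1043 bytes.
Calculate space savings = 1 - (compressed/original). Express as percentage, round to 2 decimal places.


ratio = compressed/original = 1043/2585 = 0.403482
savings = 1 - ratio = 1 - 0.403482 = 0.596518
as a percentage: 0.596518 * 100 = 59.65%

Space savings = 1 - 1043/2585 = 59.65%


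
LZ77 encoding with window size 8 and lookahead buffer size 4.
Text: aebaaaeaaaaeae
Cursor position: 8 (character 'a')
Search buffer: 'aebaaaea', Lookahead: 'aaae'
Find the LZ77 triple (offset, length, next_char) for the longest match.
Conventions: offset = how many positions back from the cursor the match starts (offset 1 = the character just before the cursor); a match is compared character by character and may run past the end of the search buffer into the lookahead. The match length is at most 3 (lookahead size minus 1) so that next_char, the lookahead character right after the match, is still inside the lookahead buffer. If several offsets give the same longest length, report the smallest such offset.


Try each offset into the search buffer:
  offset=1 (pos 7, char 'a'): match length 3
  offset=2 (pos 6, char 'e'): match length 0
  offset=3 (pos 5, char 'a'): match length 1
  offset=4 (pos 4, char 'a'): match length 2
  offset=5 (pos 3, char 'a'): match length 3
  offset=6 (pos 2, char 'b'): match length 0
  offset=7 (pos 1, char 'e'): match length 0
  offset=8 (pos 0, char 'a'): match length 1
Longest match has length 3, found at offsets 1, 5; take the smallest, offset 1.
next_char = character at position 8 + 3 = 11 -> 'e'

Best match: offset=1, length=3 (matching 'aaa' starting at position 7)
LZ77 triple: (1, 3, 'e')


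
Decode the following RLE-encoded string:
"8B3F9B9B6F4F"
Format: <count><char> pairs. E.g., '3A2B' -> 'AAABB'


Expanding each <count><char> pair:
  8B -> 'BBBBBBBB'
  3F -> 'FFF'
  9B -> 'BBBBBBBBB'
  9B -> 'BBBBBBBBB'
  6F -> 'FFFFFF'
  4F -> 'FFFF'

Decoded = BBBBBBBBFFFBBBBBBBBBBBBBBBBBBFFFFFFFFFF


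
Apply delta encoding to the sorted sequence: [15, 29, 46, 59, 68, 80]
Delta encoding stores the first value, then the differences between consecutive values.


First value: 15
Deltas:
  29 - 15 = 14
  46 - 29 = 17
  59 - 46 = 13
  68 - 59 = 9
  80 - 68 = 12


Delta encoded: [15, 14, 17, 13, 9, 12]


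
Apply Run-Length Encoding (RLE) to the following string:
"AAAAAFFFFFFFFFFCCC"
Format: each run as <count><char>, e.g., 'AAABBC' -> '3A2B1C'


Scanning runs left to right:
  i=0: run of 'A' x 5 -> '5A'
  i=5: run of 'F' x 10 -> '10F'
  i=15: run of 'C' x 3 -> '3C'

RLE = 5A10F3C


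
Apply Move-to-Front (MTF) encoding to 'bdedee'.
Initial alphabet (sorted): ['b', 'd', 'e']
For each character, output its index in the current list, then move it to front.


MTF encoding:
'b': index 0 in ['b', 'd', 'e'] -> ['b', 'd', 'e']
'd': index 1 in ['b', 'd', 'e'] -> ['d', 'b', 'e']
'e': index 2 in ['d', 'b', 'e'] -> ['e', 'd', 'b']
'd': index 1 in ['e', 'd', 'b'] -> ['d', 'e', 'b']
'e': index 1 in ['d', 'e', 'b'] -> ['e', 'd', 'b']
'e': index 0 in ['e', 'd', 'b'] -> ['e', 'd', 'b']


Output: [0, 1, 2, 1, 1, 0]


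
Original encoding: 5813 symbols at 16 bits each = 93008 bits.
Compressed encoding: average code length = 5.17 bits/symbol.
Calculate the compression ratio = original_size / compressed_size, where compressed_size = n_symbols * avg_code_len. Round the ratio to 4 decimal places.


original_size = n_symbols * orig_bits = 5813 * 16 = 93008 bits
compressed_size = n_symbols * avg_code_len = 5813 * 5.17 = 30053.21 bits
ratio = original_size / compressed_size = 93008 / 30053.21 = 3.0948

Compression ratio = 3.0948


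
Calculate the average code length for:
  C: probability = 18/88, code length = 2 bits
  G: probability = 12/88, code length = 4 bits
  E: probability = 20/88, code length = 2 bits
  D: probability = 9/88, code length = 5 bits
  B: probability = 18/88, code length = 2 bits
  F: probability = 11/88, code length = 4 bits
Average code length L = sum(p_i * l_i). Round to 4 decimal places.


Weighted contributions p_i * l_i:
  C: (18/88) * 2 = 36/88
  G: (12/88) * 4 = 48/88
  E: (20/88) * 2 = 40/88
  D: (9/88) * 5 = 45/88
  B: (18/88) * 2 = 36/88
  F: (11/88) * 4 = 44/88
Sum = (36 + 48 + 40 + 45 + 36 + 44)/88 = 249/88

L = 249/88 = 2.8295 bits/symbol


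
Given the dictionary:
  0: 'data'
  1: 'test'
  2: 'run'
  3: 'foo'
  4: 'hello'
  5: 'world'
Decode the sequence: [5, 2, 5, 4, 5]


Look up each index in the dictionary:
  5 -> 'world'
  2 -> 'run'
  5 -> 'world'
  4 -> 'hello'
  5 -> 'world'

Decoded: "world run world hello world"


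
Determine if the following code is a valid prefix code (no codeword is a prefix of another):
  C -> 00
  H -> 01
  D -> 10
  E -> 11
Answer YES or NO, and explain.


Checking each pair (does one codeword prefix another?):
  C='00' vs H='01': no prefix
  C='00' vs D='10': no prefix
  C='00' vs E='11': no prefix
  H='01' vs C='00': no prefix
  H='01' vs D='10': no prefix
  H='01' vs E='11': no prefix
  D='10' vs C='00': no prefix
  D='10' vs H='01': no prefix
  D='10' vs E='11': no prefix
  E='11' vs C='00': no prefix
  E='11' vs H='01': no prefix
  E='11' vs D='10': no prefix
No violation found over all pairs.

YES -- this is a valid prefix code. No codeword is a prefix of any other codeword.


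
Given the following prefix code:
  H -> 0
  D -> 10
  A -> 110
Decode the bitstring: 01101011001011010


Decoding step by step:
Bits 0 -> H
Bits 110 -> A
Bits 10 -> D
Bits 110 -> A
Bits 0 -> H
Bits 10 -> D
Bits 110 -> A
Bits 10 -> D


Decoded message: HADAHDAD


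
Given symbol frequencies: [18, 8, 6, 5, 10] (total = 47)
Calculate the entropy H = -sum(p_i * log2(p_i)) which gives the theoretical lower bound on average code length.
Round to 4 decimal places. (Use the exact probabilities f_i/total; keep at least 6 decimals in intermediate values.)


Per-symbol terms -p_i * log2(p_i) with p_i = f_i/47:
  p = 18/47 = 0.382979: log2(p) = -1.384664, -p*log2(p) = 0.530297
  p = 8/47 = 0.170213: log2(p) = -2.554589, -p*log2(p) = 0.434824
  p = 6/47 = 0.127660: log2(p) = -2.969626, -p*log2(p) = 0.379101
  p = 5/47 = 0.106383: log2(p) = -3.232661, -p*log2(p) = 0.343900
  p = 10/47 = 0.212766: log2(p) = -2.232661, -p*log2(p) = 0.475034
H = 0.530297 + 0.434824 + 0.379101 + 0.343900 + 0.475034 = 2.163156

H = 2.1632 bits/symbol


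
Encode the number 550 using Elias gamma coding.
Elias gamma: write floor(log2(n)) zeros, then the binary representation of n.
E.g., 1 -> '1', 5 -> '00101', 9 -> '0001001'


num_bits = floor(log2(550)) + 1 = 10
leading_zeros = num_bits - 1 = 9
binary(550) = 1000100110

Elias gamma(550) = '000000000' + '1000100110' = 0000000001000100110 (19 bits)


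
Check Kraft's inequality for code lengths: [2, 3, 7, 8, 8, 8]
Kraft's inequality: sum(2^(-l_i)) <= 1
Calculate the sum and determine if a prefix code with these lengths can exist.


Sum = 2^(-2) + 2^(-3) + 2^(-7) + 2^(-8) + 2^(-8) + 2^(-8)
    = 0.25 + 0.125 + 0.0078125 + 0.00390625 + 0.00390625 + 0.00390625
    = 101/256 = 0.39453125
Since 0.39453125 <= 1, Kraft's inequality IS satisfied.
A prefix code with these lengths CAN exist.

Kraft sum = 0.39453125. Satisfied.


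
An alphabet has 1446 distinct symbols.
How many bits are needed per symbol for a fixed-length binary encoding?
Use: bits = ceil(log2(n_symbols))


log2(1446) = 10.4979
Bracket: 2^10 = 1024 < 1446 <= 2^11 = 2048
So ceil(log2(1446)) = 11

bits = ceil(log2(1446)) = ceil(10.4979) = 11 bits


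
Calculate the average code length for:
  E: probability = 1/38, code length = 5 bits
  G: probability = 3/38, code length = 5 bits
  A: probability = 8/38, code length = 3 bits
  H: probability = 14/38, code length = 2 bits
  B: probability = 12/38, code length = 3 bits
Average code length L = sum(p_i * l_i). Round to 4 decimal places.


Weighted contributions p_i * l_i:
  E: (1/38) * 5 = 5/38
  G: (3/38) * 5 = 15/38
  A: (8/38) * 3 = 24/38
  H: (14/38) * 2 = 28/38
  B: (12/38) * 3 = 36/38
Sum = (5 + 15 + 24 + 28 + 36)/38 = 108/38

L = 108/38 = 2.8421 bits/symbol


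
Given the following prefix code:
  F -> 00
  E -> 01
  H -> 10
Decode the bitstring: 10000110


Decoding step by step:
Bits 10 -> H
Bits 00 -> F
Bits 01 -> E
Bits 10 -> H


Decoded message: HFEH


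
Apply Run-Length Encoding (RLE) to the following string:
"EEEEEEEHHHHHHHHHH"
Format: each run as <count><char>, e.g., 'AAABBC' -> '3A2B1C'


Scanning runs left to right:
  i=0: run of 'E' x 7 -> '7E'
  i=7: run of 'H' x 10 -> '10H'

RLE = 7E10H


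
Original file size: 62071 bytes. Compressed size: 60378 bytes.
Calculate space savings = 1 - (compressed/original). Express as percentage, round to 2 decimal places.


ratio = compressed/original = 60378/62071 = 0.972725
savings = 1 - ratio = 1 - 0.972725 = 0.027275
as a percentage: 0.027275 * 100 = 2.73%

Space savings = 1 - 60378/62071 = 2.73%


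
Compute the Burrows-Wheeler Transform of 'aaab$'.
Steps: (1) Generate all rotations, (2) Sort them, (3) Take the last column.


Rotations (sorted):
  0: $aaab -> last char: b
  1: aaab$ -> last char: $
  2: aab$a -> last char: a
  3: ab$aa -> last char: a
  4: b$aaa -> last char: a


BWT = b$aaa


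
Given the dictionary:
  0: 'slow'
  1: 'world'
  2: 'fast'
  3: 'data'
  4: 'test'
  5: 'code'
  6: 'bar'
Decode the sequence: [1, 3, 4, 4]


Look up each index in the dictionary:
  1 -> 'world'
  3 -> 'data'
  4 -> 'test'
  4 -> 'test'

Decoded: "world data test test"


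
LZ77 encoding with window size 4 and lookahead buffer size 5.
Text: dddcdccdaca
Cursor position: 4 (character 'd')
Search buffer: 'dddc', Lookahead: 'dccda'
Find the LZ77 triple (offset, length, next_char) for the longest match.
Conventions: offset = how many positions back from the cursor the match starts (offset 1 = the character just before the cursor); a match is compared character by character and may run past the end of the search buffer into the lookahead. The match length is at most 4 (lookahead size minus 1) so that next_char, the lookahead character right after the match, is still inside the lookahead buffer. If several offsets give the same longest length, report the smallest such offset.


Try each offset into the search buffer:
  offset=1 (pos 3, char 'c'): match length 0
  offset=2 (pos 2, char 'd'): match length 2
  offset=3 (pos 1, char 'd'): match length 1
  offset=4 (pos 0, char 'd'): match length 1
Longest match has length 2 at offset 2.
next_char = character at position 4 + 2 = 6 -> 'c'

Best match: offset=2, length=2 (matching 'dc' starting at position 2)
LZ77 triple: (2, 2, 'c')


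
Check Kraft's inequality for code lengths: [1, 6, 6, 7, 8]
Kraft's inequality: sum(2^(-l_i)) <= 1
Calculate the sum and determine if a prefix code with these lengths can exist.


Sum = 2^(-1) + 2^(-6) + 2^(-6) + 2^(-7) + 2^(-8)
    = 0.5 + 0.015625 + 0.015625 + 0.0078125 + 0.00390625
    = 139/256 = 0.54296875
Since 0.54296875 <= 1, Kraft's inequality IS satisfied.
A prefix code with these lengths CAN exist.

Kraft sum = 0.54296875. Satisfied.
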